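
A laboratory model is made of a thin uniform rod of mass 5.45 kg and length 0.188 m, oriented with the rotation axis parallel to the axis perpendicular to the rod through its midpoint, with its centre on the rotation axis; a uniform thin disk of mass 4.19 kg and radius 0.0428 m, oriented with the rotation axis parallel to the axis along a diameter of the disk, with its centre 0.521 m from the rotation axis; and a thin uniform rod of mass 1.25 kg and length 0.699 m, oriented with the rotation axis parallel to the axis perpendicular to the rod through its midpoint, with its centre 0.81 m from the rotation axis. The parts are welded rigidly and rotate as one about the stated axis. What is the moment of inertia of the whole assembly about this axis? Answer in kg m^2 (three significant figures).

Thin rod: I_cm = (1/12)ML² = (1/12)(5.45)(0.188)² = 0.016052 kg m^2; axis through the centre, so I = 0.016052 kg m^2.
Thin disk: I_cm = (1/4)MR² = (1/4)(4.19)(0.0428)² = 0.0019189 kg m^2; centre at d = 0.521 m, so the parallel axis theorem gives I = 0.0019189 + (4.19)(0.521)² = 1.1393 kg m^2.
Thin rod: I_cm = (1/12)ML² = (1/12)(1.25)(0.699)² = 0.050896 kg m^2; centre at d = 0.81 m, so the parallel axis theorem gives I = 0.050896 + (1.25)(0.81)² = 0.87102 kg m^2.
Total I = 0.016052 + 1.1393 + 0.87102 = 2.0263 kg m^2.

2.03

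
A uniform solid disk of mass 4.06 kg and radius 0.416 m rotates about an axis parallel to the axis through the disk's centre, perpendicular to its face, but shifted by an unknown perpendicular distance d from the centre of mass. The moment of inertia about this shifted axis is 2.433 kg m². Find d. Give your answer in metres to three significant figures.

About the centre-of-mass axis, I_cm = (1/2)MR² = (1/2)(4.06)(0.416)² = 0.3513 kg m².
Parallel axis theorem: I = I_cm + Md², so Md² = 2.433 − 0.3513 = 2.0817 kg m².
d = √(2.0817 / 4.06) = 0.71605 m.

0.716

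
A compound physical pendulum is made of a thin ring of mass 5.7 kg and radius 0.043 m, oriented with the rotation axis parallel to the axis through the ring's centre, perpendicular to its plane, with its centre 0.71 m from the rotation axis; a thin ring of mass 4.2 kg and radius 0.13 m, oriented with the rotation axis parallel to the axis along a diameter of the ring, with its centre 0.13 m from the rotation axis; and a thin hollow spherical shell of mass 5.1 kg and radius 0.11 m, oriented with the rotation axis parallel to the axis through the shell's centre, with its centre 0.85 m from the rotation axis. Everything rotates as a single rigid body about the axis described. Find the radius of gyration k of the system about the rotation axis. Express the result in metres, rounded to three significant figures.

0.669

Thin ring: I_cm = MR² = (5.7)(0.043)² = 0.010539 kg m^2; centre at d = 0.71 m, so the parallel axis theorem gives I = 0.010539 + (5.7)(0.71)² = 2.8839 kg m^2.
Thin ring: I_cm = (1/2)MR² = (1/2)(4.2)(0.13)² = 0.03549 kg m^2; centre at d = 0.13 m, so the parallel axis theorem gives I = 0.03549 + (4.2)(0.13)² = 0.10647 kg m^2.
Spherical shell: I_cm = (2/3)MR² = (2/3)(5.1)(0.11)² = 0.04114 kg m^2; centre at d = 0.85 m, so the parallel axis theorem gives I = 0.04114 + (5.1)(0.85)² = 3.7259 kg m^2.
Total I = 6.7163 kg m^2; total mass M = 15 kg.
k = √(I/M) = √(6.7163/15) = 0.66914 m.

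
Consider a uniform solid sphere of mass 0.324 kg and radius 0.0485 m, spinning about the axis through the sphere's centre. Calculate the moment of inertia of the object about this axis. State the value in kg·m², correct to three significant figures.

0.000305

I_cm = (2/5)MR² = (2/5)(0.324)(0.0485)² = 0.00030485 kg·m²; axis through the centre, so I = 0.00030485 kg·m².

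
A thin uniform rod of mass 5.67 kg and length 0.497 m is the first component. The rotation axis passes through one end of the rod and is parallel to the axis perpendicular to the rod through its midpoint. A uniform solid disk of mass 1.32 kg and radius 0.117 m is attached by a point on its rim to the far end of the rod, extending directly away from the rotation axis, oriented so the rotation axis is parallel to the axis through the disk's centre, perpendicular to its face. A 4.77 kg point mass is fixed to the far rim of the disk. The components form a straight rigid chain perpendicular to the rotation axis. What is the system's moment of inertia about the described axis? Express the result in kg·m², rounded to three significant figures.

3.52

Thin rod: I_cm = (1/12)ML² = (1/12)(5.67)(0.497)² = 0.11671 kg·m²; centre at d = 0.2485 m, so I = I_cm + Md² gives I = 0.11671 + (5.67)(0.2485)² = 0.46685 kg·m².
Solid disk: I_cm = (1/2)MR² = (1/2)(1.32)(0.117)² = 0.0090347 kg·m²; centre at d = 0.2485 + 0.2485 + 0.117 = 0.614 m, so I = I_cm + Md² gives I = 0.0090347 + (1.32)(0.614)² = 0.50667 kg·m².
Point mass: I_cm = 0; centre at d = 0.2485 + 0.2485 + 0.117 + 0.117 = 0.731 m, so I = I_cm + Md² gives I = 0 + (4.77)(0.731)² = 2.5489 kg·m².
Total I = 0.46685 + 0.50667 + 2.5489 = 3.5224 kg·m².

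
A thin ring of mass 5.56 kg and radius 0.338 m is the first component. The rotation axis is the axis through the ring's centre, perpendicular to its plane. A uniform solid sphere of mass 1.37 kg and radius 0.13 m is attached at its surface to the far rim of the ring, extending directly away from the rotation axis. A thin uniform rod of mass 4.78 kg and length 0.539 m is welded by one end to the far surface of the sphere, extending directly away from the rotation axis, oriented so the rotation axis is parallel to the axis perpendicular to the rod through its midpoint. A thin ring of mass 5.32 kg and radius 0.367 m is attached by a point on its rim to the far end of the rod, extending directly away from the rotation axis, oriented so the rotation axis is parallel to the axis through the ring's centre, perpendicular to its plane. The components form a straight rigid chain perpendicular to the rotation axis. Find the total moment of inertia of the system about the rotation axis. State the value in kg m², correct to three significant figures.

17.4

Thin ring: I_cm = MR² = (5.56)(0.338)² = 0.6352 kg m²; axis through the centre, so I = 0.6352 kg m².
Solid sphere: I_cm = (2/5)MR² = (2/5)(1.37)(0.13)² = 0.0092612 kg m²; centre at d = 0.338 + 0.13 = 0.468 m, so I = I_cm + Md² gives I = 0.0092612 + (1.37)(0.468)² = 0.30932 kg m².
Thin rod: I_cm = (1/12)ML² = (1/12)(4.78)(0.539)² = 0.11572 kg m²; centre at d = 0.338 + 0.13 + 0.13 + 0.2695 = 0.8675 m, so I = I_cm + Md² gives I = 0.11572 + (4.78)(0.8675)² = 3.7129 kg m².
Thin ring: I_cm = MR² = (5.32)(0.367)² = 0.71655 kg m²; centre at d = 0.338 + 0.13 + 0.13 + 0.2695 + 0.2695 + 0.367 = 1.504 m, so I = I_cm + Md² gives I = 0.71655 + (5.32)(1.504)² = 12.75 kg m².
Total I = 0.6352 + 0.30932 + 3.7129 + 12.75 = 17.408 kg m².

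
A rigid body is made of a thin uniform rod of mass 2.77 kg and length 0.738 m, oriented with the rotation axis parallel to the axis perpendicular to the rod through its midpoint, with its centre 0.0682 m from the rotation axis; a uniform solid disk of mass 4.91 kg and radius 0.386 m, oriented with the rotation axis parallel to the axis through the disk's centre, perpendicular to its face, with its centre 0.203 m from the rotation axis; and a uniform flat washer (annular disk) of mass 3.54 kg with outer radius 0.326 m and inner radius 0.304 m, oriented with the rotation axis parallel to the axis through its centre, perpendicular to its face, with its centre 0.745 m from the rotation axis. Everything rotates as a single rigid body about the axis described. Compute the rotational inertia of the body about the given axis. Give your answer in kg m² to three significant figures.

3.02

Thin rod: I_cm = (1/12)ML² = (1/12)(2.77)(0.738)² = 0.12572 kg m²; centre at d = 0.0682 m, so I = I_cm + Md² gives I = 0.12572 + (2.77)(0.0682)² = 0.13861 kg m².
Solid disk: I_cm = (1/2)MR² = (1/2)(4.91)(0.386)² = 0.36579 kg m²; centre at d = 0.203 m, so I = I_cm + Md² gives I = 0.36579 + (4.91)(0.203)² = 0.56812 kg m².
Annular disk: I_cm = (1/2)M(R²+r²) = (1/2)(3.54)[(0.326)² + (0.304)²] = 0.35168 kg m²; centre at d = 0.745 m, so I = I_cm + Md² gives I = 0.35168 + (3.54)(0.745)² = 2.3165 kg m².
Total I = 0.13861 + 0.56812 + 2.3165 = 3.0232 kg m².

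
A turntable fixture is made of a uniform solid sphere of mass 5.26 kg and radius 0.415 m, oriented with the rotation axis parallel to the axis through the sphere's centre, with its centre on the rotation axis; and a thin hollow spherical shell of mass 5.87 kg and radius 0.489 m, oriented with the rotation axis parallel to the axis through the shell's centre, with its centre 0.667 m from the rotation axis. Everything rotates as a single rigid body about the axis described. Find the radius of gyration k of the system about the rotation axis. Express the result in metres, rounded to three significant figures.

Solid sphere: I_cm = (2/5)MR² = (2/5)(5.26)(0.415)² = 0.36236 kg m²; axis through the centre, so I = 0.36236 kg m².
Spherical shell: I_cm = (2/3)MR² = (2/3)(5.87)(0.489)² = 0.93576 kg m²; centre at d = 0.667 m, so the parallel axis theorem gives I = 0.93576 + (5.87)(0.667)² = 3.5473 kg m².
Total I = 3.9096 kg m²; total mass M = 11.13 kg.
k = √(I/M) = √(3.9096/11.13) = 0.59268 m.

0.593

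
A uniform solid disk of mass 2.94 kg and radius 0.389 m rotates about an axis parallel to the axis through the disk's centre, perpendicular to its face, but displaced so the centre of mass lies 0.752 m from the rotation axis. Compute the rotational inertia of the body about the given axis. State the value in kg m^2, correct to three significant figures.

1.89

I_cm = (1/2)MR² = (1/2)(2.94)(0.389)² = 0.22244 kg m^2; centre at d = 0.752 m, so the parallel axis theorem gives I = 0.22244 + (2.94)(0.752)² = 1.885 kg m^2.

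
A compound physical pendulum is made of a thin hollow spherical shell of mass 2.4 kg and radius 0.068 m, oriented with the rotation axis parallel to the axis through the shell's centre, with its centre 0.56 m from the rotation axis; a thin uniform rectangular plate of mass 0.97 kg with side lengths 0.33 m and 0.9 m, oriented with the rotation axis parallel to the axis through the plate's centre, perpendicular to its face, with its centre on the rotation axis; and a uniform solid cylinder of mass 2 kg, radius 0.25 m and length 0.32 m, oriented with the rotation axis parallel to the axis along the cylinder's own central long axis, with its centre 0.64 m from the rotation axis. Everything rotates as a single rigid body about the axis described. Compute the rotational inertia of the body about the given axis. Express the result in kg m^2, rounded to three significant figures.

Spherical shell: I_cm = (2/3)MR² = (2/3)(2.4)(0.068)² = 0.0073984 kg m^2; centre at d = 0.56 m, so the parallel axis theorem gives I = 0.0073984 + (2.4)(0.56)² = 0.76004 kg m^2.
Rectangular plate: I_cm = (1/12)M(a²+b²) = (1/12)(0.97)[(0.33)² + (0.9)²] = 0.074278 kg m^2; axis through the centre, so I = 0.074278 kg m^2.
Solid cylinder: I_cm = (1/2)MR² = (1/2)(2)(0.25)² = 0.0625 kg m^2; centre at d = 0.64 m, so the parallel axis theorem gives I = 0.0625 + (2)(0.64)² = 0.8817 kg m^2.
Total I = 0.76004 + 0.074278 + 0.8817 = 1.716 kg m^2.

1.72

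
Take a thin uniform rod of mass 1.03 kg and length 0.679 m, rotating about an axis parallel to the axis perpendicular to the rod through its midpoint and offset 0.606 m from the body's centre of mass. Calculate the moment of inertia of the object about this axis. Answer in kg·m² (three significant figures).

0.418

I_cm = (1/12)ML² = (1/12)(1.03)(0.679)² = 0.039573 kg·m²; centre at d = 0.606 m, so I = I_cm + Md² gives I = 0.039573 + (1.03)(0.606)² = 0.41783 kg·m².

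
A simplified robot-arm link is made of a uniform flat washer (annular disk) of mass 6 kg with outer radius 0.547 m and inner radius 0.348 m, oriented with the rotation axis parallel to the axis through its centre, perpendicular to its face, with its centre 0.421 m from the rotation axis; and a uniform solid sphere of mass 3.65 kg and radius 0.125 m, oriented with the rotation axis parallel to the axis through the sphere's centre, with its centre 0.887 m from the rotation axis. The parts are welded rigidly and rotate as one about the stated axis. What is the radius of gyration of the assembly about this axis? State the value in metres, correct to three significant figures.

0.735

Annular disk: I_cm = (1/2)M(R²+r²) = (1/2)(6)[(0.547)² + (0.348)²] = 1.2609 kg m^2; centre at d = 0.421 m, so the parallel axis theorem gives I = 1.2609 + (6)(0.421)² = 2.3244 kg m^2.
Solid sphere: I_cm = (2/5)MR² = (2/5)(3.65)(0.125)² = 0.022812 kg m^2; centre at d = 0.887 m, so the parallel axis theorem gives I = 0.022812 + (3.65)(0.887)² = 2.8945 kg m^2.
Total I = 5.2189 kg m^2; total mass M = 9.65 kg.
k = √(I/M) = √(5.2189/9.65) = 0.7354 m.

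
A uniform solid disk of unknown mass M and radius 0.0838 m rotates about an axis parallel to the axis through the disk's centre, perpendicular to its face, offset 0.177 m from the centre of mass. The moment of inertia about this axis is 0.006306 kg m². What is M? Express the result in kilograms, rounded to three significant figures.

0.181

I = I_cm + Md² = (1/2)MR² + Md² = M·[0.5·(0.0838)² + (0.177)²] = M·0.03484.
So M = 0.006306 / 0.03484 = 0.181 kg.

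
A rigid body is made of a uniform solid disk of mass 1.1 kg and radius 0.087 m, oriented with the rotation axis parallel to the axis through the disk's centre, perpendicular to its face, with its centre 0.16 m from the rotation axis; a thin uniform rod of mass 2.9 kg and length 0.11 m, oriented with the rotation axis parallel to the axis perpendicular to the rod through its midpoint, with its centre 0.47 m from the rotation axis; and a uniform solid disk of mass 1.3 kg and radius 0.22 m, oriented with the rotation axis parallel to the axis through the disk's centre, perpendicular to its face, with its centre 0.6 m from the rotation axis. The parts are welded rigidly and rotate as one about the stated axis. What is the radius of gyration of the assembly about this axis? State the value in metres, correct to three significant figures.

Solid disk: I_cm = (1/2)MR² = (1/2)(1.1)(0.087)² = 0.004163 kg m^2; centre at d = 0.16 m, so I = I_cm + Md² gives I = 0.004163 + (1.1)(0.16)² = 0.032323 kg m^2.
Thin rod: I_cm = (1/12)ML² = (1/12)(2.9)(0.11)² = 0.0029242 kg m^2; centre at d = 0.47 m, so I = I_cm + Md² gives I = 0.0029242 + (2.9)(0.47)² = 0.64353 kg m^2.
Solid disk: I_cm = (1/2)MR² = (1/2)(1.3)(0.22)² = 0.03146 kg m^2; centre at d = 0.6 m, so I = I_cm + Md² gives I = 0.03146 + (1.3)(0.6)² = 0.49946 kg m^2.
Total I = 1.1753 kg m^2; total mass M = 5.3 kg.
k = √(I/M) = √(1.1753/5.3) = 0.47091 m.

0.471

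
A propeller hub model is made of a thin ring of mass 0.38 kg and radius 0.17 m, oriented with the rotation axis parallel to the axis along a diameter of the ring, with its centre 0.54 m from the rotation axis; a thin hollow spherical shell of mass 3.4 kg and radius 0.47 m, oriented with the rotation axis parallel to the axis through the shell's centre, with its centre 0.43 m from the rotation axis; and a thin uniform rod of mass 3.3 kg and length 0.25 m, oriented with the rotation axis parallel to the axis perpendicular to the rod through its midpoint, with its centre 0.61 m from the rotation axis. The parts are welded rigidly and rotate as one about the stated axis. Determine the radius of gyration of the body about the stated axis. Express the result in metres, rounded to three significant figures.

0.593

Thin ring: I_cm = (1/2)MR² = (1/2)(0.38)(0.17)² = 0.005491 kg·m²; centre at d = 0.54 m, so I = I_cm + Md² gives I = 0.005491 + (0.38)(0.54)² = 0.1163 kg·m².
Spherical shell: I_cm = (2/3)MR² = (2/3)(3.4)(0.47)² = 0.50071 kg·m²; centre at d = 0.43 m, so I = I_cm + Md² gives I = 0.50071 + (3.4)(0.43)² = 1.1294 kg·m².
Thin rod: I_cm = (1/12)ML² = (1/12)(3.3)(0.25)² = 0.017187 kg·m²; centre at d = 0.61 m, so I = I_cm + Md² gives I = 0.017187 + (3.3)(0.61)² = 1.2451 kg·m².
Total I = 2.4908 kg·m²; total mass M = 7.08 kg.
k = √(I/M) = √(2.4908/7.08) = 0.59313 m.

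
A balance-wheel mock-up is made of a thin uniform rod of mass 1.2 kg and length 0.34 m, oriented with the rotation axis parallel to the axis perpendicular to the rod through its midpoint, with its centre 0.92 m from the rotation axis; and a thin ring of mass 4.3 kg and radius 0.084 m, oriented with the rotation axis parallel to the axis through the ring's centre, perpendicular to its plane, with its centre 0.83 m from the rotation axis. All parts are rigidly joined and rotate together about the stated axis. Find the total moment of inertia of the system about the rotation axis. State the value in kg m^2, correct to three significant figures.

4.02

Thin rod: I_cm = (1/12)ML² = (1/12)(1.2)(0.34)² = 0.01156 kg m^2; centre at d = 0.92 m, so I = I_cm + Md² gives I = 0.01156 + (1.2)(0.92)² = 1.0272 kg m^2.
Thin ring: I_cm = MR² = (4.3)(0.084)² = 0.030341 kg m^2; centre at d = 0.83 m, so I = I_cm + Md² gives I = 0.030341 + (4.3)(0.83)² = 2.9926 kg m^2.
Total I = 1.0272 + 2.9926 = 4.0199 kg m^2.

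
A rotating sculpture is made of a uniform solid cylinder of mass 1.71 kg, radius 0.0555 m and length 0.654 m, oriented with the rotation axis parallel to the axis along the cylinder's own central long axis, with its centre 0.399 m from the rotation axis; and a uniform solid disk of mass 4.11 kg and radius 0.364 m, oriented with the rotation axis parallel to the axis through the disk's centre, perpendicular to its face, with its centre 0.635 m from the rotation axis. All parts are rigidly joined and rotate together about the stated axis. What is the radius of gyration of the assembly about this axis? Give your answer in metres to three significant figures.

Solid cylinder: I_cm = (1/2)MR² = (1/2)(1.71)(0.0555)² = 0.0026336 kg·m²; centre at d = 0.399 m, so the parallel axis theorem gives I = 0.0026336 + (1.71)(0.399)² = 0.27487 kg·m².
Solid disk: I_cm = (1/2)MR² = (1/2)(4.11)(0.364)² = 0.27228 kg·m²; centre at d = 0.635 m, so the parallel axis theorem gives I = 0.27228 + (4.11)(0.635)² = 1.9295 kg·m².
Total I = 2.2044 kg·m²; total mass M = 5.82 kg.
k = √(I/M) = √(2.2044/5.82) = 0.61544 m.

0.615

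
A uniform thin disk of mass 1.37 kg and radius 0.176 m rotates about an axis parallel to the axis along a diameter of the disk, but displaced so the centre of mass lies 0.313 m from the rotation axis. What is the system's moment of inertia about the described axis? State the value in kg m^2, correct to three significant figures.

0.145

I_cm = (1/4)MR² = (1/4)(1.37)(0.176)² = 0.010609 kg m^2; centre at d = 0.313 m, so I = I_cm + Md² gives I = 0.010609 + (1.37)(0.313)² = 0.14483 kg m^2.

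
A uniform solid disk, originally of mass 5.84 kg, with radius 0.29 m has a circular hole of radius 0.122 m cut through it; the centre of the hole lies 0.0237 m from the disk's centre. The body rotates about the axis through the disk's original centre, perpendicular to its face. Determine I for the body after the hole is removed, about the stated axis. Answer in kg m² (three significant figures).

0.237

Unpierced body about its centre: I₀ = (1/2)MR² = (1/2)(5.84)(0.29)² = 0.24557 kg m².
The removed disk has mass m = M·(r/R)² = (5.84)(0.122/0.29)² = 1.0336 kg (same uniform areal density).
Its moment of inertia about the rotation axis (parallel-axis theorem): I_hole = (1/2)mr² + md² = (1/2)(1.0336)(0.122)² + (1.0336)(0.0237)² = 0.0082723 kg m².
Treating the hole as negative mass, I = I₀ − I_hole = 0.24557 − 0.0082723 = 0.2373 kg m².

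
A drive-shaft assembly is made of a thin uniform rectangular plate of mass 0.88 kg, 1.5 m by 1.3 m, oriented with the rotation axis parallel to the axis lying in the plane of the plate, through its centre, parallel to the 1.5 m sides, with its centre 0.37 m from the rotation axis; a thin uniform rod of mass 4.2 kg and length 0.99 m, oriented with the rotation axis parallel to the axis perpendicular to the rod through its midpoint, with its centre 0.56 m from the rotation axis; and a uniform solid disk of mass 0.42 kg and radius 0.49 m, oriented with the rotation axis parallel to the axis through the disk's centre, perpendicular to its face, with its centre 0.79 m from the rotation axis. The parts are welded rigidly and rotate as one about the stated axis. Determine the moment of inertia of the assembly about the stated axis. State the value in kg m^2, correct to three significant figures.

2.22

Rectangular plate: I_cm = (1/12)Mb² = (1/12)(0.88)(1.3)² = 0.12393 kg m^2; centre at d = 0.37 m, so the parallel axis theorem gives I = 0.12393 + (0.88)(0.37)² = 0.24441 kg m^2.
Thin rod: I_cm = (1/12)ML² = (1/12)(4.2)(0.99)² = 0.34303 kg m^2; centre at d = 0.56 m, so the parallel axis theorem gives I = 0.34303 + (4.2)(0.56)² = 1.6602 kg m^2.
Solid disk: I_cm = (1/2)MR² = (1/2)(0.42)(0.49)² = 0.050421 kg m^2; centre at d = 0.79 m, so the parallel axis theorem gives I = 0.050421 + (0.42)(0.79)² = 0.31254 kg m^2.
Total I = 0.24441 + 1.6602 + 0.31254 = 2.2171 kg m^2.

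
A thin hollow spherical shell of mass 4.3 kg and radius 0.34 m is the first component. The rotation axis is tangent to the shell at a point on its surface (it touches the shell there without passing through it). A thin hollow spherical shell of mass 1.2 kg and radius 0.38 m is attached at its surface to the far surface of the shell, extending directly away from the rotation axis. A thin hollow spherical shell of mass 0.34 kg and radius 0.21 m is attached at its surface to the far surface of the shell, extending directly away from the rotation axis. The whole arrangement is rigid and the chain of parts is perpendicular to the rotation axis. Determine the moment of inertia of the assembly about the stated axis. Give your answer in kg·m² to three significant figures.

3.23

Spherical shell: I_cm = (2/3)MR² = (2/3)(4.3)(0.34)² = 0.33139 kg·m²; centre at d = 0.34 m, so the parallel axis theorem gives I = 0.33139 + (4.3)(0.34)² = 0.82847 kg·m².
Spherical shell: I_cm = (2/3)MR² = (2/3)(1.2)(0.38)² = 0.11552 kg·m²; centre at d = 0.34 + 0.34 + 0.38 = 1.06 m, so the parallel axis theorem gives I = 0.11552 + (1.2)(1.06)² = 1.4638 kg·m².
Spherical shell: I_cm = (2/3)MR² = (2/3)(0.34)(0.21)² = 0.009996 kg·m²; centre at d = 0.34 + 0.34 + 0.38 + 0.38 + 0.21 = 1.65 m, so the parallel axis theorem gives I = 0.009996 + (0.34)(1.65)² = 0.93565 kg·m².
Total I = 0.82847 + 1.4638 + 0.93565 = 3.228 kg·m².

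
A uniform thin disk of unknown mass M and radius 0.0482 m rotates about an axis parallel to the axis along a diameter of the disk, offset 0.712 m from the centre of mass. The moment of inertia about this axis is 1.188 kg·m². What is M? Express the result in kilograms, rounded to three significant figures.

2.34

I = I_cm + Md² = (1/4)MR² + Md² = M·[0.25·(0.0482)² + (0.712)²] = M·0.50752.
So M = 1.188 / 0.50752 = 2.3408 kg.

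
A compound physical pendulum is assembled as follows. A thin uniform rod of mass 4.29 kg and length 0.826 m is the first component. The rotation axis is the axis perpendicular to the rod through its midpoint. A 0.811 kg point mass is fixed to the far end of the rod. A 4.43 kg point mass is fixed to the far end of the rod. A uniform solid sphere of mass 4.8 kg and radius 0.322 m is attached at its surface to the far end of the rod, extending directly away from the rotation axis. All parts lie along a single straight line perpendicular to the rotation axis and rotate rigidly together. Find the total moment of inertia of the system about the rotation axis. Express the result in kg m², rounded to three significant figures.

Thin rod: I_cm = (1/12)ML² = (1/12)(4.29)(0.826)² = 0.24391 kg m²; axis through the centre, so I = 0.24391 kg m².
Point mass: I_cm = 0; centre at d = 0.413 m, so I = I_cm + Md² gives I = 0 + (0.811)(0.413)² = 0.13833 kg m².
Point mass: I_cm = 0; centre at d = 0.413 m, so I = I_cm + Md² gives I = 0 + (4.43)(0.413)² = 0.75562 kg m².
Solid sphere: I_cm = (2/5)MR² = (2/5)(4.8)(0.322)² = 0.19907 kg m²; centre at d = 0.413 + 0.322 = 0.735 m, so I = I_cm + Md² gives I = 0.19907 + (4.8)(0.735)² = 2.7922 kg m².
Total I = 0.24391 + 0.13833 + 0.75562 + 2.7922 = 3.93 kg m².

3.93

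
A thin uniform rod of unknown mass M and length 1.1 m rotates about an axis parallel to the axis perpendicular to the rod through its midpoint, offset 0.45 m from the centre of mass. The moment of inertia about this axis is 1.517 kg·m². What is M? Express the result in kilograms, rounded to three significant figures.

5.00

I = I_cm + Md² = (1/12)ML² + Md² = M·[0.0833333·(1.1)² + (0.45)²] = M·0.30333.
So M = 1.517 / 0.30333 = 5.0011 kg.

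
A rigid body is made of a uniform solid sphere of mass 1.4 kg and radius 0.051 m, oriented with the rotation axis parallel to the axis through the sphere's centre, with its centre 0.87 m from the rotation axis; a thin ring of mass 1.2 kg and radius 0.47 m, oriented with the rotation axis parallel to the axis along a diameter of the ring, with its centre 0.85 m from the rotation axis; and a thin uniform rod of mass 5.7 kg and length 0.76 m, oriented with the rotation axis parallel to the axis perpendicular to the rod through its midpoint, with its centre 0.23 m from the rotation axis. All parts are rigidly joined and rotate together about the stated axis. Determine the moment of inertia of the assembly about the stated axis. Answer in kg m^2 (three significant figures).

Solid sphere: I_cm = (2/5)MR² = (2/5)(1.4)(0.051)² = 0.0014566 kg m^2; centre at d = 0.87 m, so the parallel axis theorem gives I = 0.0014566 + (1.4)(0.87)² = 1.0611 kg m^2.
Thin ring: I_cm = (1/2)MR² = (1/2)(1.2)(0.47)² = 0.13254 kg m^2; centre at d = 0.85 m, so the parallel axis theorem gives I = 0.13254 + (1.2)(0.85)² = 0.99954 kg m^2.
Thin rod: I_cm = (1/12)ML² = (1/12)(5.7)(0.76)² = 0.27436 kg m^2; centre at d = 0.23 m, so the parallel axis theorem gives I = 0.27436 + (5.7)(0.23)² = 0.57589 kg m^2.
Total I = 1.0611 + 0.99954 + 0.57589 = 2.6365 kg m^2.

2.64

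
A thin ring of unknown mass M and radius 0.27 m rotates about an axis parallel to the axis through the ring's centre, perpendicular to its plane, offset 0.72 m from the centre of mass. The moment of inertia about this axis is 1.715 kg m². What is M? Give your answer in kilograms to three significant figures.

2.90

I = I_cm + Md² = MR² + Md² = M·[1·(0.27)² + (0.72)²] = M·0.5913.
So M = 1.715 / 0.5913 = 2.9004 kg.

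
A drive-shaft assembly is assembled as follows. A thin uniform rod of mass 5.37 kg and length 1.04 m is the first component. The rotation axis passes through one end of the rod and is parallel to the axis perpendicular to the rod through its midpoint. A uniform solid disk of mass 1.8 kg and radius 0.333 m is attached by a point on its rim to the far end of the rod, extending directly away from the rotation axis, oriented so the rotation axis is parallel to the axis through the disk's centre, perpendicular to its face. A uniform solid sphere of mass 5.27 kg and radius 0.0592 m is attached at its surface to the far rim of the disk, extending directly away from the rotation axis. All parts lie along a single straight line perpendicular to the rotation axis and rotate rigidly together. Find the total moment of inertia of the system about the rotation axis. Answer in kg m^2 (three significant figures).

21.9

Thin rod: I_cm = (1/12)ML² = (1/12)(5.37)(1.04)² = 0.48402 kg m^2; centre at d = 0.52 m, so I = I_cm + Md² gives I = 0.48402 + (5.37)(0.52)² = 1.9361 kg m^2.
Solid disk: I_cm = (1/2)MR² = (1/2)(1.8)(0.333)² = 0.0998 kg m^2; centre at d = 0.52 + 0.52 + 0.333 = 1.373 m, so I = I_cm + Md² gives I = 0.0998 + (1.8)(1.373)² = 3.493 kg m^2.
Solid sphere: I_cm = (2/5)MR² = (2/5)(5.27)(0.0592)² = 0.0073878 kg m^2; centre at d = 0.52 + 0.52 + 0.333 + 0.333 + 0.0592 = 1.7652 m, so I = I_cm + Md² gives I = 0.0073878 + (5.27)(1.7652)² = 16.428 kg m^2.
Total I = 1.9361 + 3.493 + 16.428 = 21.857 kg m^2.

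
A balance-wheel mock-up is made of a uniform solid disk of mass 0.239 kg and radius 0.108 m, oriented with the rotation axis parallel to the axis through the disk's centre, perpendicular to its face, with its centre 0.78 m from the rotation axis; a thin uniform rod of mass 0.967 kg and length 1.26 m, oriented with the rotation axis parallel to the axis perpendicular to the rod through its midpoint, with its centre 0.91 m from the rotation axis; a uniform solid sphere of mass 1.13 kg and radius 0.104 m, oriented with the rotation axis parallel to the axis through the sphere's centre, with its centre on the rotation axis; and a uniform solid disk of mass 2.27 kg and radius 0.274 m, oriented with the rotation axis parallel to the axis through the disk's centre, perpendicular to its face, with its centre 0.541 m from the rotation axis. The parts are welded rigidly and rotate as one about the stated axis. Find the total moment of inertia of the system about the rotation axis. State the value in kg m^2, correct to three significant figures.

Solid disk: I_cm = (1/2)MR² = (1/2)(0.239)(0.108)² = 0.0013938 kg m^2; centre at d = 0.78 m, so the parallel axis theorem gives I = 0.0013938 + (0.239)(0.78)² = 0.1468 kg m^2.
Thin rod: I_cm = (1/12)ML² = (1/12)(0.967)(1.26)² = 0.12793 kg m^2; centre at d = 0.91 m, so the parallel axis theorem gives I = 0.12793 + (0.967)(0.91)² = 0.92871 kg m^2.
Solid sphere: I_cm = (2/5)MR² = (2/5)(1.13)(0.104)² = 0.0048888 kg m^2; axis through the centre, so I = 0.0048888 kg m^2.
Solid disk: I_cm = (1/2)MR² = (1/2)(2.27)(0.274)² = 0.085211 kg m^2; centre at d = 0.541 m, so the parallel axis theorem gives I = 0.085211 + (2.27)(0.541)² = 0.7496 kg m^2.
Total I = 0.1468 + 0.92871 + 0.0048888 + 0.7496 = 1.83 kg m^2.

1.83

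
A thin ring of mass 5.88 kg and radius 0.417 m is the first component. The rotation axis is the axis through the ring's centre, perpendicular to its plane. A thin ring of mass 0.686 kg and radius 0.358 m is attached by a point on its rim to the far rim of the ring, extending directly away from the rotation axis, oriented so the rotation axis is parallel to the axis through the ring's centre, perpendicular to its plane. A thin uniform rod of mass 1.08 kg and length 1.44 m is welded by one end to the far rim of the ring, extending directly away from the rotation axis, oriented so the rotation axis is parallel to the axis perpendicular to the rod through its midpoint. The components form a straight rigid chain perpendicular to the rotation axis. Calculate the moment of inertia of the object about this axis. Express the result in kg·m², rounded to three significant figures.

Thin ring: I_cm = MR² = (5.88)(0.417)² = 1.0225 kg·m²; axis through the centre, so I = 1.0225 kg·m².
Thin ring: I_cm = MR² = (0.686)(0.358)² = 0.087921 kg·m²; centre at d = 0.417 + 0.358 = 0.775 m, so the parallel axis theorem gives I = 0.087921 + (0.686)(0.775)² = 0.49995 kg·m².
Thin rod: I_cm = (1/12)ML² = (1/12)(1.08)(1.44)² = 0.18662 kg·m²; centre at d = 0.417 + 0.358 + 0.358 + 0.72 = 1.853 m, so the parallel axis theorem gives I = 0.18662 + (1.08)(1.853)² = 3.8949 kg·m².
Total I = 1.0225 + 0.49995 + 3.8949 = 5.4173 kg·m².

5.42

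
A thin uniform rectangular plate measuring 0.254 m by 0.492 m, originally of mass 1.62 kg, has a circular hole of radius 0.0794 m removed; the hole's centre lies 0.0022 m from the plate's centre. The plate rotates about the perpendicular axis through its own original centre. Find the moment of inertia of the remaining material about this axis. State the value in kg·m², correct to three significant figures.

0.0406

Unpierced body about its centre: I₀ = (1/12)M(a²+b²) = (1/12)(1.62)[(0.254)² + (0.492)²] = 0.041388 kg·m².
The removed disk has mass m = M·πr²/(ab) = (1.62)·π(0.0794)²/(0.254·0.492) = 0.25675 kg (same uniform areal density).
Its moment of inertia about the rotation axis (parallel-axis theorem): I_hole = (1/2)mr² + md² = (1/2)(0.25675)(0.0794)² + (0.25675)(0.0022)² = 0.00081056 kg·m².
Treating the hole as negative mass, I = I₀ − I_hole = 0.041388 − 0.00081056 = 0.040578 kg·m².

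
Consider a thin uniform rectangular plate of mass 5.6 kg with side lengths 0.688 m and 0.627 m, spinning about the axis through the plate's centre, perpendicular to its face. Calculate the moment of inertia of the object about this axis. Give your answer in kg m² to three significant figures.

I_cm = (1/12)M(a²+b²) = (1/12)(5.6)[(0.688)² + (0.627)²] = 0.40435 kg m²; axis through the centre, so I = 0.40435 kg m².

0.404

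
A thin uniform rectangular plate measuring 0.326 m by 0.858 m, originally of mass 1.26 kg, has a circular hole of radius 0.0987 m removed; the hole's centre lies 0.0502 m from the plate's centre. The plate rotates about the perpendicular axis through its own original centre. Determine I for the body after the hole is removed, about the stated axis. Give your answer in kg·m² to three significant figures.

0.0874

Unpierced body about its centre: I₀ = (1/12)M(a²+b²) = (1/12)(1.26)[(0.326)² + (0.858)²] = 0.088456 kg·m².
The removed disk has mass m = M·πr²/(ab) = (1.26)·π(0.0987)²/(0.326·0.858) = 0.13786 kg (same uniform areal density).
Its moment of inertia about the rotation axis (parallel-axis theorem): I_hole = (1/2)mr² + md² = (1/2)(0.13786)(0.0987)² + (0.13786)(0.0502)² = 0.0010189 kg·m².
Treating the hole as negative mass, I = I₀ − I_hole = 0.088456 − 0.0010189 = 0.087437 kg·m².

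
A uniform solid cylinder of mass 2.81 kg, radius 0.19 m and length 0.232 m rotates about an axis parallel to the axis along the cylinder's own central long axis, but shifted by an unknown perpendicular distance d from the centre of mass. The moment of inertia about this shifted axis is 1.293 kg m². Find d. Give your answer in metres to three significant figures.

0.665

About the centre-of-mass axis, I_cm = (1/2)MR² = (1/2)(2.81)(0.19)² = 0.050721 kg m².
Parallel axis theorem: I = I_cm + Md², so Md² = 1.293 − 0.050721 = 1.2423 kg m².
d = √(1.2423 / 2.81) = 0.6649 m.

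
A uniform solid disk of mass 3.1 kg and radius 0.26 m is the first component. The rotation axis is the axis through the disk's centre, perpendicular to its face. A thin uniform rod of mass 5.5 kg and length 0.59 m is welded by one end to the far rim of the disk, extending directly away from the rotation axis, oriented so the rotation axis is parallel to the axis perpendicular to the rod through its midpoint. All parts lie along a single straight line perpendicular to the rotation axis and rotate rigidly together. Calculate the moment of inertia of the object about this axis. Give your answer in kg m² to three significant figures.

Solid disk: I_cm = (1/2)MR² = (1/2)(3.1)(0.26)² = 0.10478 kg m²; axis through the centre, so I = 0.10478 kg m².
Thin rod: I_cm = (1/12)ML² = (1/12)(5.5)(0.59)² = 0.15955 kg m²; centre at d = 0.26 + 0.295 = 0.555 m, so I = I_cm + Md² gives I = 0.15955 + (5.5)(0.555)² = 1.8537 kg m².
Total I = 0.10478 + 1.8537 = 1.9585 kg m².

1.96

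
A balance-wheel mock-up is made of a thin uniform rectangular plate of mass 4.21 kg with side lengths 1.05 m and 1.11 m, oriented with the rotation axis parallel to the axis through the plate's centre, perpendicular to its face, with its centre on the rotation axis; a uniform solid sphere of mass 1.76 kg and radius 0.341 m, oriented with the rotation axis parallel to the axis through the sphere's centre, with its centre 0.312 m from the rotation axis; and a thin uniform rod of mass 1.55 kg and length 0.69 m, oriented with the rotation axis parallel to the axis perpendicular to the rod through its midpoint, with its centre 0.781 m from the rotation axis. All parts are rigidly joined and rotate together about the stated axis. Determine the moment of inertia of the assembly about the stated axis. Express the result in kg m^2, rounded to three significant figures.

Rectangular plate: I_cm = (1/12)M(a²+b²) = (1/12)(4.21)[(1.05)² + (1.11)²] = 0.81906 kg m^2; axis through the centre, so I = 0.81906 kg m^2.
Solid sphere: I_cm = (2/5)MR² = (2/5)(1.76)(0.341)² = 0.081862 kg m^2; centre at d = 0.312 m, so the parallel axis theorem gives I = 0.081862 + (1.76)(0.312)² = 0.25319 kg m^2.
Thin rod: I_cm = (1/12)ML² = (1/12)(1.55)(0.69)² = 0.061496 kg m^2; centre at d = 0.781 m, so the parallel axis theorem gives I = 0.061496 + (1.55)(0.781)² = 1.0069 kg m^2.
Total I = 0.81906 + 0.25319 + 1.0069 = 2.0792 kg m^2.

2.08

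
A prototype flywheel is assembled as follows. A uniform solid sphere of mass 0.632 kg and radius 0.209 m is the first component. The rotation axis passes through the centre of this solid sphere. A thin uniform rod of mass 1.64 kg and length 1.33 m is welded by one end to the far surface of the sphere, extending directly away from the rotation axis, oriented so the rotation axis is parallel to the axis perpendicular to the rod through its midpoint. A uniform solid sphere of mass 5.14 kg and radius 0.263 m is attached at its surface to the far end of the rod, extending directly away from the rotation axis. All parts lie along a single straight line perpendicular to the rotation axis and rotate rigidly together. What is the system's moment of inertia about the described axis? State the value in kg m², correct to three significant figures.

18.3

Solid sphere: I_cm = (2/5)MR² = (2/5)(0.632)(0.209)² = 0.011043 kg m²; axis through the centre, so I = 0.011043 kg m².
Thin rod: I_cm = (1/12)ML² = (1/12)(1.64)(1.33)² = 0.24175 kg m²; centre at d = 0.209 + 0.665 = 0.874 m, so I = I_cm + Md² gives I = 0.24175 + (1.64)(0.874)² = 1.4945 kg m².
Solid sphere: I_cm = (2/5)MR² = (2/5)(5.14)(0.263)² = 0.14221 kg m²; centre at d = 0.209 + 0.665 + 0.665 + 0.263 = 1.802 m, so I = I_cm + Md² gives I = 0.14221 + (5.14)(1.802)² = 16.833 kg m².
Total I = 0.011043 + 1.4945 + 16.833 = 18.338 kg m².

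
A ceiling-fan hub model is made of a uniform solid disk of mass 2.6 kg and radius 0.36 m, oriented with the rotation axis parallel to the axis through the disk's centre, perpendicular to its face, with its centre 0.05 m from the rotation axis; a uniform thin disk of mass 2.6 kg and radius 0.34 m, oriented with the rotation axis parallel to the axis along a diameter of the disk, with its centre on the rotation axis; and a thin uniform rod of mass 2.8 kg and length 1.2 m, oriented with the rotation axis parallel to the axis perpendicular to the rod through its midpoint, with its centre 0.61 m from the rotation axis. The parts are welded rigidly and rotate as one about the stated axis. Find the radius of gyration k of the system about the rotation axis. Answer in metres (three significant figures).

Solid disk: I_cm = (1/2)MR² = (1/2)(2.6)(0.36)² = 0.16848 kg m^2; centre at d = 0.05 m, so I = I_cm + Md² gives I = 0.16848 + (2.6)(0.05)² = 0.17498 kg m^2.
Thin disk: I_cm = (1/4)MR² = (1/4)(2.6)(0.34)² = 0.07514 kg m^2; axis through the centre, so I = 0.07514 kg m^2.
Thin rod: I_cm = (1/12)ML² = (1/12)(2.8)(1.2)² = 0.336 kg m^2; centre at d = 0.61 m, so I = I_cm + Md² gives I = 0.336 + (2.8)(0.61)² = 1.3779 kg m^2.
Total I = 1.628 kg m^2; total mass M = 8 kg.
k = √(I/M) = √(1.628/8) = 0.45111 m.

0.451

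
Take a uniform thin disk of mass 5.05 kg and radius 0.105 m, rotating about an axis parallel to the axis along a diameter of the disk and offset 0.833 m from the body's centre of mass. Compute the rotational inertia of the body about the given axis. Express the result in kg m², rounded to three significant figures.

I_cm = (1/4)MR² = (1/4)(5.05)(0.105)² = 0.013919 kg m²; centre at d = 0.833 m, so I = I_cm + Md² gives I = 0.013919 + (5.05)(0.833)² = 3.5181 kg m².

3.52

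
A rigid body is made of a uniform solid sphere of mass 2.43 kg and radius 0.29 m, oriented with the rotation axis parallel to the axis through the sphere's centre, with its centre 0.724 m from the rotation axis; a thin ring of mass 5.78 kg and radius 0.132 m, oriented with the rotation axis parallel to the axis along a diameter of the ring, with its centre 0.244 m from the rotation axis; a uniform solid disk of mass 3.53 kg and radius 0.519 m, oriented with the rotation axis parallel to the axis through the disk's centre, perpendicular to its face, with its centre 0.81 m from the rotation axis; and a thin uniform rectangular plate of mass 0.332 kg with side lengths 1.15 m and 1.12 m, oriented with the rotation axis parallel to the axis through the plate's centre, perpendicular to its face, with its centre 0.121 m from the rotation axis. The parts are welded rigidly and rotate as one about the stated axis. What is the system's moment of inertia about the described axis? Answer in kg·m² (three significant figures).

Solid sphere: I_cm = (2/5)MR² = (2/5)(2.43)(0.29)² = 0.081745 kg·m²; centre at d = 0.724 m, so I = I_cm + Md² gives I = 0.081745 + (2.43)(0.724)² = 1.3555 kg·m².
Thin ring: I_cm = (1/2)MR² = (1/2)(5.78)(0.132)² = 0.050355 kg·m²; centre at d = 0.244 m, so I = I_cm + Md² gives I = 0.050355 + (5.78)(0.244)² = 0.39447 kg·m².
Solid disk: I_cm = (1/2)MR² = (1/2)(3.53)(0.519)² = 0.47542 kg·m²; centre at d = 0.81 m, so I = I_cm + Md² gives I = 0.47542 + (3.53)(0.81)² = 2.7915 kg·m².
Rectangular plate: I_cm = (1/12)M(a²+b²) = (1/12)(0.332)[(1.15)² + (1.12)²] = 0.071294 kg·m²; centre at d = 0.121 m, so I = I_cm + Md² gives I = 0.071294 + (0.332)(0.121)² = 0.076155 kg·m².
Total I = 1.3555 + 0.39447 + 2.7915 + 0.076155 = 4.6176 kg·m².

4.62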